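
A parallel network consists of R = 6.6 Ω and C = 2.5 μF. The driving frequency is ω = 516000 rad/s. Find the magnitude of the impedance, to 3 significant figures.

0.770 Ω

X_C = 1/(ωC) = 0.775 Ω
Parallel: admittances add. Y = 1/R + jωC
Y = (0.152 + j1.29) S
|Y| = 1.30 S → |Z| = 1/|Y| = 0.770 Ω, ∠Z = −∠Y = -83.3°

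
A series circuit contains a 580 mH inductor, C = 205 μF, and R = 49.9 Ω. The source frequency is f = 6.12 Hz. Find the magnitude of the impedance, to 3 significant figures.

116 Ω

ω = 2πf = 38.45 rad/s
X_L = ωL = 22.3 Ω
X_C = 1/(ωC) = 127 Ω
Net reactance X = X_L − X_C = -105 Ω
Z = 49.9 − j105 Ω
|Z| = √(49.9² + 105²) = 116 Ω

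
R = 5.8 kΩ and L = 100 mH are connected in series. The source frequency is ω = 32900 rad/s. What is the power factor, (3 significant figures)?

0.870

X_L = ωL = 3290 Ω
Z = 5800 + j3290 Ω
|Z| = √(5800² + 3290²) = 6670 Ω
∠Z = arctan(3290/5800) = 29.6°
cos φ = cos(29.6°) = 0.870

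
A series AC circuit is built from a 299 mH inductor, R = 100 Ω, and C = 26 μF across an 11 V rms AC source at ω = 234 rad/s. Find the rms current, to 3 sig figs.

80.0 mA

X_L = ωL = 70.0 Ω
X_C = 1/(ωC) = 164 Ω
Net reactance X = X_L − X_C = -94.4 Ω
Z = 100 − j94.4 Ω
|Z| = √(100² + 94.4²) = 138 Ω
I = V/|Z| = 11/138 = 80.0 mA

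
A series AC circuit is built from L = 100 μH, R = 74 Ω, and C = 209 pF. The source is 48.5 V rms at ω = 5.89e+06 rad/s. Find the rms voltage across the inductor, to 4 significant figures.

121.4 V

X_L = ωL = 589.0 Ω
X_C = 1/(ωC) = 812.3 Ω
Net reactance X = X_L − X_C = -223.3 Ω
Z = 74.00 − j223.3 Ω
|Z| = √(74.00² + 223.3²) = 235.3 Ω
I = V/|Z| = 206.1 mA
V_L = I·|Z_L| = 0.2061 × 589.0 = 121.4 V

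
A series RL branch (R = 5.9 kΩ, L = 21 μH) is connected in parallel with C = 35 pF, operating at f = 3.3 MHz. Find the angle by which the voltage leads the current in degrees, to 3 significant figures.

-76.7°

ω = 2πf = 2.073e+07 rad/s
X_L = ωL = 435 Ω
X_C = 1/(ωC) = 1380 Ω
Branch 1 (R+jX_L): Z₁ = 5900 + j435 Ω, |Z₁| = 5920 Ω
Branch 2 (−jX_C): Z₂ = −j1380 Ω
Parallel: Z = Z₁Z₂/(Z₁+Z₂), |Z| = 1360 Ω, ∠Z = -76.7°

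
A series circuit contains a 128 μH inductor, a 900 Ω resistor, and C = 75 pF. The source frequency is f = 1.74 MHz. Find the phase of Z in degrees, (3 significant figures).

11.3°

ω = 2πf = 1.093e+07 rad/s
X_L = ωL = 1400 Ω
X_C = 1/(ωC) = 1220 Ω
Net reactance X = X_L − X_C = 180 Ω
Z = 900 + j180 Ω
|Z| = √(900² + 180²) = 918 Ω
∠Z = arctan(180/900) = 11.3°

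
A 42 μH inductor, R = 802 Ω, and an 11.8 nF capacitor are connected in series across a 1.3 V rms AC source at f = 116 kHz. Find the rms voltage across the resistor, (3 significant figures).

ω = 2πf = 728800 rad/s
X_L = ωL = 30.6 Ω
X_C = 1/(ωC) = 116 Ω
Net reactance X = X_L − X_C = -85.7 Ω
Z = 802 − j85.7 Ω
|Z| = √(802² + 85.7²) = 807 Ω
I = V/|Z| = 1.61 mA
V_R = I·|Z_R| = 0.00161 × 802 = 1.29 V

1.29 V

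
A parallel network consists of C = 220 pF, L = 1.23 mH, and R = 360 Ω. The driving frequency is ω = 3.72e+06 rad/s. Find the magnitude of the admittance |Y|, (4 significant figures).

X_L = ωL = 4576 Ω
X_C = 1/(ωC) = 1222 Ω
Parallel: admittances add. Y = 1/R + 1/(jωL) + jωC
Y = (0.002778 + j0.0005998) S
|Y| = 0.002842 S → |Z| = 1/|Y| = 351.9 Ω, ∠Z = −∠Y = -12.19°

2.842 mS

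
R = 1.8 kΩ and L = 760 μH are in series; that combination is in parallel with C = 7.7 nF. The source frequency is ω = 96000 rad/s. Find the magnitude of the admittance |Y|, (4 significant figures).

X_L = ωL = 72.96 Ω
X_C = 1/(ωC) = 1353 Ω
Branch 1 (R+jX_L): Z₁ = 1800 + j72.96 Ω, |Z₁| = 1801 Ω
Branch 2 (−jX_C): Z₂ = −j1353 Ω
Parallel: Z = Z₁Z₂/(Z₁+Z₂), |Z| = 1103 Ω, ∠Z = -52.26°
|Y| = 1/|Z| = 906.3 μS

906.3 μS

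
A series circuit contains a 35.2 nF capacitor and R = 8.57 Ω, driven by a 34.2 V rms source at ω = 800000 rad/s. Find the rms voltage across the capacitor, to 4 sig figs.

33.25 V

X_C = 1/(ωC) = 35.51 Ω
Z = 8.570 − j35.51 Ω
|Z| = √(8.570² + 35.51²) = 36.53 Ω
I = V/|Z| = 936.2 mA
V_C = I·|Z_C| = 0.9362 × 35.51 = 33.25 V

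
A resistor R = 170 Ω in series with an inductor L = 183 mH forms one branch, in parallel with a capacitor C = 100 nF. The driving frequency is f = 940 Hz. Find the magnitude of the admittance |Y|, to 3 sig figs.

343 μS

ω = 2πf = 5906 rad/s
X_L = ωL = 1080 Ω
X_C = 1/(ωC) = 1690 Ω
Branch 1 (R+jX_L): Z₁ = 170 + j1080 Ω, |Z₁| = 1090 Ω
Branch 2 (−jX_C): Z₂ = −j1690 Ω
Parallel: Z = Z₁Z₂/(Z₁+Z₂), |Z| = 2920 Ω, ∠Z = 65.5°
|Y| = 1/|Z| = 343 μS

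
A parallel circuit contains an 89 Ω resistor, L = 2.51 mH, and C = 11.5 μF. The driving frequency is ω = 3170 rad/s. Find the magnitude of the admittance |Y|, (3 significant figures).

X_L = ωL = 7.96 Ω
X_C = 1/(ωC) = 27.4 Ω
Parallel: admittances add. Y = 1/R + 1/(jωL) + jωC
Y = (0.0112 − j0.0892) S
|Y| = 0.0899 S → |Z| = 1/|Y| = 11.1 Ω, ∠Z = −∠Y = 82.8°

89.9 mS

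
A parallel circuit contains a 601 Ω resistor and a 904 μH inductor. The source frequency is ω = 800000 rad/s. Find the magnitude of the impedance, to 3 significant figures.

X_L = ωL = 723 Ω
Parallel: admittances add. Y = 1/R + 1/(jωL)
Y = (0.00166 − j0.00138) S
|Y| = 0.00216 S → |Z| = 1/|Y| = 462 Ω, ∠Z = −∠Y = 39.7°

462 Ω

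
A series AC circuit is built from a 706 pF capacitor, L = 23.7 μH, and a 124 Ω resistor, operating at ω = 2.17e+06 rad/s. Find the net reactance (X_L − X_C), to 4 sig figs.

-601.3 Ω

X_L = ωL = 51.43 Ω
X_C = 1/(ωC) = 652.7 Ω
X = 51.43 − 652.7 = -601.3 Ω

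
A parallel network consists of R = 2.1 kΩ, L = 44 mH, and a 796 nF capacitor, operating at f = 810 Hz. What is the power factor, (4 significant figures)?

0.7543

ω = 2πf = 5089 rad/s
X_L = ωL = 223.9 Ω
X_C = 1/(ωC) = 246.8 Ω
Parallel: admittances add. Y = 1/R + 1/(jωL) + jωC
Y = (0.0004762 − j0.0004145) S
|Y| = 0.0006313 S → |Z| = 1/|Y| = 1584 Ω, ∠Z = −∠Y = 41.04°
cos φ = cos(41.04°) = 0.7543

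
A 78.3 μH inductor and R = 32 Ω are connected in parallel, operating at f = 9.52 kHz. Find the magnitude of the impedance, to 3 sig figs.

ω = 2πf = 59820 rad/s
X_L = ωL = 4.68 Ω
Parallel: admittances add. Y = 1/R + 1/(jωL)
Y = (0.0312 − j0.214) S
|Y| = 0.216 S → |Z| = 1/|Y| = 4.63 Ω, ∠Z = −∠Y = 81.7°

4.63 Ω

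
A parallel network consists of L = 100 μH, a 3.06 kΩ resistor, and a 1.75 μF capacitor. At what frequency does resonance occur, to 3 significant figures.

12.0 kHz

ω₀ = 1/√(LC) = 1/√(0.0001 × 1.75e-06) = 75590 rad/s
f₀ = ω₀/(2π) = 12.0 kHz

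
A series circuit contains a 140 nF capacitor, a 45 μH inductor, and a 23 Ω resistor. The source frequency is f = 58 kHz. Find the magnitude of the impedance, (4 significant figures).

23.22 Ω

ω = 2πf = 364400 rad/s
X_L = ωL = 16.40 Ω
X_C = 1/(ωC) = 19.60 Ω
Net reactance X = X_L − X_C = -3.201 Ω
Z = 23.00 − j3.201 Ω
|Z| = √(23.00² + 3.201²) = 23.22 Ω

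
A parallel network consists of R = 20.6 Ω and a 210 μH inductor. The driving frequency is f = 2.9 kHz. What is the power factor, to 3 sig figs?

0.183

ω = 2πf = 18220 rad/s
X_L = ωL = 3.83 Ω
Parallel: admittances add. Y = 1/R + 1/(jωL)
Y = (0.0485 − j0.261) S
|Y| = 0.266 S → |Z| = 1/|Y| = 3.76 Ω, ∠Z = −∠Y = 79.5°
cos φ = cos(79.5°) = 0.183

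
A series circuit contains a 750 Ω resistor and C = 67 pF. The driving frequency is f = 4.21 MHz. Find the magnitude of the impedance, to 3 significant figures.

939 Ω

ω = 2πf = 2.645e+07 rad/s
X_C = 1/(ωC) = 564 Ω
Z = 750 − j564 Ω
|Z| = √(750² + 564²) = 939 Ω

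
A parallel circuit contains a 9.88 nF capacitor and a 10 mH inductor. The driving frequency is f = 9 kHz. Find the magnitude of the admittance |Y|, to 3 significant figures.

1.21 mS

ω = 2πf = 56550 rad/s
X_L = ωL = 565 Ω
X_C = 1/(ωC) = 1790 Ω
Parallel: admittances add. Y = 1/(jωL) + jωC
Y = (0 − j0.00121) S
|Y| = 0.00121 S → |Z| = 1/|Y| = 827 Ω, ∠Z = −∠Y = 90.0°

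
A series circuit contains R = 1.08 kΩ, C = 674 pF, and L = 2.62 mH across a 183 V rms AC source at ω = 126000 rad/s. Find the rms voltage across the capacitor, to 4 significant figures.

X_L = ωL = 330.1 Ω
X_C = 1/(ωC) = 11780 Ω
Net reactance X = X_L − X_C = -11450 Ω
Z = 1080 − j11450 Ω
|Z| = √(1080² + 11450²) = 11500 Ω
I = V/|Z| = 15.92 mA
V_C = I·|Z_C| = 0.01592 × 11780 = 187.4 V

187.4 V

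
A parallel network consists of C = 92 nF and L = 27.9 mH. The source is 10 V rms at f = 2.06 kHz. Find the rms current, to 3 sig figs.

ω = 2πf = 12940 rad/s
X_L = ωL = 361 Ω
X_C = 1/(ωC) = 840 Ω
Parallel: admittances add. Y = 1/(jωL) + jωC
Y = (0 − j0.00158) S
|Y| = 0.00158 S → |Z| = 1/|Y| = 634 Ω, ∠Z = −∠Y = 90.0°
I = V/|Z| = 10/634 = 15.8 mA

15.8 mA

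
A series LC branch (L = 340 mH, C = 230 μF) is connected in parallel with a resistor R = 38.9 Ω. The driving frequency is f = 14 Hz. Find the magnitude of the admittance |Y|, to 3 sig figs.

ω = 2πf = 87.96 rad/s
X_L = ωL = 29.9 Ω
X_C = 1/(ωC) = 49.4 Ω
Branch 1: Z₁ = R = 38.9 Ω
Branch 2 (series LC): Z₂ = j(X_L − X_C) = −j19.5 Ω
Parallel: Z = Z₁Z₂/(Z₁+Z₂), |Z| = 17.4 Ω, ∠Z = -63.4°
|Y| = 1/|Z| = 57.3 mS

57.3 mS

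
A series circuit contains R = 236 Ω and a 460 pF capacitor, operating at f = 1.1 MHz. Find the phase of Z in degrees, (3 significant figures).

ω = 2πf = 6.912e+06 rad/s
X_C = 1/(ωC) = 315 Ω
Z = 236 − j315 Ω
|Z| = √(236² + 315²) = 393 Ω
∠Z = arctan(-315/236) = -53.1°

-53.1°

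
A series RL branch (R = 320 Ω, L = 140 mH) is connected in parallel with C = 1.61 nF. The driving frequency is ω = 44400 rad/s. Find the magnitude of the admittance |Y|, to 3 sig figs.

89.3 μS

X_L = ωL = 6220 Ω
X_C = 1/(ωC) = 14000 Ω
Branch 1 (R+jX_L): Z₁ = 320 + j6220 Ω, |Z₁| = 6220 Ω
Branch 2 (−jX_C): Z₂ = −j14000 Ω
Parallel: Z = Z₁Z₂/(Z₁+Z₂), |Z| = 11200 Ω, ∠Z = 84.7°
|Y| = 1/|Z| = 89.3 μS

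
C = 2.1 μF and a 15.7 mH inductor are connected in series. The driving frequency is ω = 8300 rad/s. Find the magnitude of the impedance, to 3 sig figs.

72.9 Ω

X_L = ωL = 130 Ω
X_C = 1/(ωC) = 57.4 Ω
Net reactance X = X_L − X_C = 72.9 Ω
Z = j72.9 Ω
|Z| = √(0² + 72.9²) = 72.9 Ω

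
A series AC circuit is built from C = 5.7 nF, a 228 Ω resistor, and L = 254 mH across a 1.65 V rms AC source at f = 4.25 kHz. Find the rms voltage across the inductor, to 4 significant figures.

ω = 2πf = 26700 rad/s
X_L = ωL = 6783 Ω
X_C = 1/(ωC) = 6570 Ω
Net reactance X = X_L − X_C = 212.8 Ω
Z = 228.0 + j212.8 Ω
|Z| = √(228.0² + 212.8²) = 311.9 Ω
I = V/|Z| = 5.290 mA
V_L = I·|Z_L| = 0.005290 × 6783 = 35.88 V

35.88 V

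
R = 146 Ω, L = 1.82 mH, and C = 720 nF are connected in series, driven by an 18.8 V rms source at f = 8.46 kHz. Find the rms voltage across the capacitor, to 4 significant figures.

3.029 V

ω = 2πf = 53160 rad/s
X_L = ωL = 96.74 Ω
X_C = 1/(ωC) = 26.13 Ω
Net reactance X = X_L − X_C = 70.61 Ω
Z = 146.0 + j70.61 Ω
|Z| = √(146.0² + 70.61²) = 162.2 Ω
I = V/|Z| = 115.9 mA
V_C = I·|Z_C| = 0.1159 × 26.13 = 3.029 V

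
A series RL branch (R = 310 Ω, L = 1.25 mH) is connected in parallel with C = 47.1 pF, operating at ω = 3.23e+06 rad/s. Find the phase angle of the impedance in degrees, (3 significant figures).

X_L = ωL = 4040 Ω
X_C = 1/(ωC) = 6570 Ω
Branch 1 (R+jX_L): Z₁ = 310 + j4040 Ω, |Z₁| = 4050 Ω
Branch 2 (−jX_C): Z₂ = −j6570 Ω
Parallel: Z = Z₁Z₂/(Z₁+Z₂), |Z| = 10400 Ω, ∠Z = 78.6°

78.6°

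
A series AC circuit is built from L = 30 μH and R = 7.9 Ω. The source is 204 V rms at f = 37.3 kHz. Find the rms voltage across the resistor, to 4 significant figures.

ω = 2πf = 234400 rad/s
X_L = ωL = 7.031 Ω
Z = 7.900 + j7.031 Ω
|Z| = √(7.900² + 7.031²) = 10.58 Ω
I = V/|Z| = 19.29 A
V_R = I·|Z_R| = 19.29 × 7.900 = 152.4 V

152.4 V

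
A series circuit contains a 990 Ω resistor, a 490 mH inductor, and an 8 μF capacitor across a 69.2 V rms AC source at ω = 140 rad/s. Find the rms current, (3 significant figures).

X_L = ωL = 68.6 Ω
X_C = 1/(ωC) = 893 Ω
Net reactance X = X_L − X_C = -824 Ω
Z = 990 − j824 Ω
|Z| = √(990² + 824²) = 1290 Ω
I = V/|Z| = 69.2/1290 = 53.7 mA

53.7 mA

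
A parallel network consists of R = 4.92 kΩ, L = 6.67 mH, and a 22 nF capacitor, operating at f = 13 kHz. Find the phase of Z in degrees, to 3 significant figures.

ω = 2πf = 81680 rad/s
X_L = ωL = 545 Ω
X_C = 1/(ωC) = 556 Ω
Parallel: admittances add. Y = 1/R + 1/(jωL) + jωC
Y = (0.000203 − j3.85e-05) S
|Y| = 0.000207 S → |Z| = 1/|Y| = 4830 Ω, ∠Z = −∠Y = 10.7°

10.7°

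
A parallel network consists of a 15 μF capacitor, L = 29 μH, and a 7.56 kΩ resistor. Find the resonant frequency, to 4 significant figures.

ω₀ = 1/√(LC) = 1/√(2.9e-05 × 1.5e-05) = 47950 rad/s
f₀ = ω₀/(2π) = 7.631 kHz

7.631 kHz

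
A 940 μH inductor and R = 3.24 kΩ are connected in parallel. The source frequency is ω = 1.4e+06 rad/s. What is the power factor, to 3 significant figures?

X_L = ωL = 1320 Ω
Parallel: admittances add. Y = 1/R + 1/(jωL)
Y = (0.000309 − j0.000760) S
|Y| = 0.000820 S → |Z| = 1/|Y| = 1220 Ω, ∠Z = −∠Y = 67.9°
cos φ = cos(67.9°) = 0.376

0.376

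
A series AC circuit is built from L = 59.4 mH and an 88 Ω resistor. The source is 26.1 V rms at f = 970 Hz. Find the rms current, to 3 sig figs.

ω = 2πf = 6095 rad/s
X_L = ωL = 362 Ω
Z = 88.0 + j362 Ω
|Z| = √(88.0² + 362²) = 373 Ω
I = V/|Z| = 26.1/373 = 70.1 mA

70.1 mA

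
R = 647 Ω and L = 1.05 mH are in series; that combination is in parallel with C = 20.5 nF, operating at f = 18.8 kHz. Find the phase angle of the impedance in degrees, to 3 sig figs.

-55.1°

ω = 2πf = 118100 rad/s
X_L = ωL = 124 Ω
X_C = 1/(ωC) = 413 Ω
Branch 1 (R+jX_L): Z₁ = 647 + j124 Ω, |Z₁| = 659 Ω
Branch 2 (−jX_C): Z₂ = −j413 Ω
Parallel: Z = Z₁Z₂/(Z₁+Z₂), |Z| = 384 Ω, ∠Z = -55.1°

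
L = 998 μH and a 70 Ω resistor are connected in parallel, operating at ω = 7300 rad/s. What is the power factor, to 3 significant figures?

X_L = ωL = 7.29 Ω
Parallel: admittances add. Y = 1/R + 1/(jωL)
Y = (0.0143 − j0.137) S
|Y| = 0.138 S → |Z| = 1/|Y| = 7.25 Ω, ∠Z = −∠Y = 84.1°
cos φ = cos(84.1°) = 0.104

0.104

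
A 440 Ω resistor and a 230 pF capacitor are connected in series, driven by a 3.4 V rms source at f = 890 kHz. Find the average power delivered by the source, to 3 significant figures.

ω = 2πf = 5.592e+06 rad/s
X_C = 1/(ωC) = 778 Ω
Z = 440 − j778 Ω
|Z| = √(440² + 778²) = 893 Ω
∠Z = arctan(-778/440) = -60.5°
I = V/|Z| = 3.81 mA
P = VI cos φ = 3.4 × 0.00381 × cos(-60.5°) = 6.37 mW

6.37 mW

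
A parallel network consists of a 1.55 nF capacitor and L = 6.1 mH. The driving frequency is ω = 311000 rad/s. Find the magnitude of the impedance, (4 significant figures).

X_L = ωL = 1897 Ω
X_C = 1/(ωC) = 2074 Ω
Parallel: admittances add. Y = 1/(jωL) + jωC
Y = (0 − j4.507e-05) S
|Y| = 4.507e-05 S → |Z| = 1/|Y| = 22190 Ω, ∠Z = −∠Y = 90.00°

22190 Ω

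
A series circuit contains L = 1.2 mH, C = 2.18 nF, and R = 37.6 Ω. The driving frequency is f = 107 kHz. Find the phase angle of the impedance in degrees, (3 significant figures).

73.2°

ω = 2πf = 672300 rad/s
X_L = ωL = 807 Ω
X_C = 1/(ωC) = 682 Ω
Net reactance X = X_L − X_C = 124 Ω
Z = 37.6 + j124 Ω
|Z| = √(37.6² + 124²) = 130 Ω
∠Z = arctan(124/37.6) = 73.2°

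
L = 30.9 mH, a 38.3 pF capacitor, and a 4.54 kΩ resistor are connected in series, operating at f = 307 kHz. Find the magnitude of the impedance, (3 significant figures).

46300 Ω

ω = 2πf = 1.929e+06 rad/s
X_L = ωL = 59600 Ω
X_C = 1/(ωC) = 13500 Ω
Net reactance X = X_L − X_C = 46100 Ω
Z = 4540 + j46100 Ω
|Z| = √(4540² + 46100²) = 46300 Ω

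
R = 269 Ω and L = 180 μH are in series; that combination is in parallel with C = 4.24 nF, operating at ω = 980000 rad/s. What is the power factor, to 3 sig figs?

X_L = ωL = 176 Ω
X_C = 1/(ωC) = 241 Ω
Branch 1 (R+jX_L): Z₁ = 269 + j176 Ω, |Z₁| = 322 Ω
Branch 2 (−jX_C): Z₂ = −j241 Ω
Parallel: Z = Z₁Z₂/(Z₁+Z₂), |Z| = 280 Ω, ∠Z = -43.3°
cos φ = cos(-43.3°) = 0.728

0.728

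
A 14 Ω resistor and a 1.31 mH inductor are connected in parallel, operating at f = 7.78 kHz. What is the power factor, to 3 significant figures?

0.977

ω = 2πf = 48880 rad/s
X_L = ωL = 64.0 Ω
Parallel: admittances add. Y = 1/R + 1/(jωL)
Y = (0.0714 − j0.0156) S
|Y| = 0.0731 S → |Z| = 1/|Y| = 13.7 Ω, ∠Z = −∠Y = 12.3°
cos φ = cos(12.3°) = 0.977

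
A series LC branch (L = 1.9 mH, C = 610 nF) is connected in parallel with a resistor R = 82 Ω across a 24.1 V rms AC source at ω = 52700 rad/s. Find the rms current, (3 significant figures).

456 mA

X_L = ωL = 100 Ω
X_C = 1/(ωC) = 31.1 Ω
Branch 1: Z₁ = R = 82.0 Ω
Branch 2 (series LC): Z₂ = j(X_L − X_C) = j69.0 Ω
Parallel: Z = Z₁Z₂/(Z₁+Z₂), |Z| = 52.8 Ω, ∠Z = 49.9°
I = V/|Z| = 24.1/52.8 = 456 mA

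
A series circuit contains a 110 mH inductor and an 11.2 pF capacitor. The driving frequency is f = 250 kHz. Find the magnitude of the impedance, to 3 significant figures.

ω = 2πf = 1.571e+06 rad/s
X_L = ωL = 173000 Ω
X_C = 1/(ωC) = 56800 Ω
Net reactance X = X_L − X_C = 116000 Ω
Z = j116000 Ω
|Z| = √(0² + 116000²) = 116000 Ω

116000 Ω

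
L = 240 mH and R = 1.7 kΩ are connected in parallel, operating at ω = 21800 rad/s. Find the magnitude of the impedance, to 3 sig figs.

X_L = ωL = 5230 Ω
Parallel: admittances add. Y = 1/R + 1/(jωL)
Y = (0.000588 − j0.000191) S
|Y| = 0.000619 S → |Z| = 1/|Y| = 1620 Ω, ∠Z = −∠Y = 18.0°

1620 Ω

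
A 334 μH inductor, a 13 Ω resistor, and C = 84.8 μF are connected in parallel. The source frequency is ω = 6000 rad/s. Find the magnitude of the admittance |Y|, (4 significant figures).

X_L = ωL = 2.004 Ω
X_C = 1/(ωC) = 1.965 Ω
Parallel: admittances add. Y = 1/R + 1/(jωL) + jωC
Y = (0.07692 + j0.009798) S
|Y| = 0.07754 S → |Z| = 1/|Y| = 12.90 Ω, ∠Z = −∠Y = -7.259°

77.54 mS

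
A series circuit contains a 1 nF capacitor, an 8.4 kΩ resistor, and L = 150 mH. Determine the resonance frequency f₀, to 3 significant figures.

ω₀ = 1/√(LC) = 1/√(0.15 × 1e-09) = 81650 rad/s
f₀ = ω₀/(2π) = 13.0 kHz

13.0 kHz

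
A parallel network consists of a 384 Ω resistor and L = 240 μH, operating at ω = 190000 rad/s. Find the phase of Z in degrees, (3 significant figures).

X_L = ωL = 45.6 Ω
Parallel: admittances add. Y = 1/R + 1/(jωL)
Y = (0.00260 − j0.0219) S
|Y| = 0.0221 S → |Z| = 1/|Y| = 45.3 Ω, ∠Z = −∠Y = 83.2°

83.2°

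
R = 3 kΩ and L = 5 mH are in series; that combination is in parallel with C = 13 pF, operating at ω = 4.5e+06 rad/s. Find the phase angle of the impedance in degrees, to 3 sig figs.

-68.6°

X_L = ωL = 22500 Ω
X_C = 1/(ωC) = 17100 Ω
Branch 1 (R+jX_L): Z₁ = 3000 + j22500 Ω, |Z₁| = 22700 Ω
Branch 2 (−jX_C): Z₂ = −j17100 Ω
Parallel: Z = Z₁Z₂/(Z₁+Z₂), |Z| = 62800 Ω, ∠Z = -68.6°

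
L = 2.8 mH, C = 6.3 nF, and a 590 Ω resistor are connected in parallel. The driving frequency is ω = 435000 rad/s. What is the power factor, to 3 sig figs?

0.662

X_L = ωL = 1220 Ω
X_C = 1/(ωC) = 365 Ω
Parallel: admittances add. Y = 1/R + 1/(jωL) + jωC
Y = (0.00169 + j0.00192) S
|Y| = 0.00256 S → |Z| = 1/|Y| = 391 Ω, ∠Z = −∠Y = -48.6°
cos φ = cos(-48.6°) = 0.662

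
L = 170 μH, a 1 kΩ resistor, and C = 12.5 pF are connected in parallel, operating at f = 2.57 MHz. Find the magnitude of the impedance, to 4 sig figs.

987.1 Ω

ω = 2πf = 1.615e+07 rad/s
X_L = ωL = 2745 Ω
X_C = 1/(ωC) = 4954 Ω
Parallel: admittances add. Y = 1/R + 1/(jωL) + jωC
Y = (0.001000 − j0.0001624) S
|Y| = 0.001013 S → |Z| = 1/|Y| = 987.1 Ω, ∠Z = −∠Y = 9.226°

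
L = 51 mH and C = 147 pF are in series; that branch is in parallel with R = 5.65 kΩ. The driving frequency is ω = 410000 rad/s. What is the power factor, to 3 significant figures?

X_L = ωL = 20900 Ω
X_C = 1/(ωC) = 16600 Ω
Branch 1: Z₁ = R = 5650 Ω
Branch 2 (series LC): Z₂ = j(X_L − X_C) = j4320 Ω
Parallel: Z = Z₁Z₂/(Z₁+Z₂), |Z| = 3430 Ω, ∠Z = 52.6°
cos φ = cos(52.6°) = 0.607

0.607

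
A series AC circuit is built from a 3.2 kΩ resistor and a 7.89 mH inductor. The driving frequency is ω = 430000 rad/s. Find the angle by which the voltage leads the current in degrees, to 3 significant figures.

46.7°

X_L = ωL = 3390 Ω
Z = 3200 + j3390 Ω
|Z| = √(3200² + 3390²) = 4660 Ω
∠Z = arctan(3390/3200) = 46.7°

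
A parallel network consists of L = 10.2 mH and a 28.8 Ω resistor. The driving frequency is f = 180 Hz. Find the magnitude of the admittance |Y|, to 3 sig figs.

ω = 2πf = 1131 rad/s
X_L = ωL = 11.5 Ω
Parallel: admittances add. Y = 1/R + 1/(jωL)
Y = (0.0347 − j0.0867) S
|Y| = 0.0934 S → |Z| = 1/|Y| = 10.7 Ω, ∠Z = −∠Y = 68.2°

93.4 mS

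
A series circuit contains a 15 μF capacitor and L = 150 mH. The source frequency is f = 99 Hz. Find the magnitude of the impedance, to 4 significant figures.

13.87 Ω

ω = 2πf = 622.0 rad/s
X_L = ωL = 93.31 Ω
X_C = 1/(ωC) = 107.2 Ω
Net reactance X = X_L − X_C = -13.87 Ω
Z = − j13.87 Ω
|Z| = √(0² + 13.87²) = 13.87 Ω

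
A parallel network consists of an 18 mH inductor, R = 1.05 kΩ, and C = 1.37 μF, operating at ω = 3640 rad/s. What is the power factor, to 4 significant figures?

X_L = ωL = 65.52 Ω
X_C = 1/(ωC) = 200.5 Ω
Parallel: admittances add. Y = 1/R + 1/(jωL) + jωC
Y = (0.0009524 − j0.01028) S
|Y| = 0.01032 S → |Z| = 1/|Y| = 96.90 Ω, ∠Z = −∠Y = 84.70°
cos φ = cos(84.70°) = 0.09229

0.09229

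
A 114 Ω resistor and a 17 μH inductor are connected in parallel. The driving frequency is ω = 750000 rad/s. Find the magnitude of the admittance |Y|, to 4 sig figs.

X_L = ωL = 12.75 Ω
Parallel: admittances add. Y = 1/R + 1/(jωL)
Y = (0.008772 − j0.07843) S
|Y| = 0.07892 S → |Z| = 1/|Y| = 12.67 Ω, ∠Z = −∠Y = 83.62°

78.92 mS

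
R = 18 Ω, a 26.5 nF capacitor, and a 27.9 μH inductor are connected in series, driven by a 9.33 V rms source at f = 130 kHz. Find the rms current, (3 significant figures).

316 mA

ω = 2πf = 816800 rad/s
X_L = ωL = 22.8 Ω
X_C = 1/(ωC) = 46.2 Ω
Net reactance X = X_L − X_C = -23.4 Ω
Z = 18.0 − j23.4 Ω
|Z| = √(18.0² + 23.4²) = 29.5 Ω
I = V/|Z| = 9.33/29.5 = 316 mA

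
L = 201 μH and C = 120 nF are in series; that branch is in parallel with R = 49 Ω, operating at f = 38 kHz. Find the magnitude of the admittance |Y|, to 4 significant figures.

79.08 mS

ω = 2πf = 238800 rad/s
X_L = ωL = 47.99 Ω
X_C = 1/(ωC) = 34.90 Ω
Branch 1: Z₁ = R = 49.00 Ω
Branch 2 (series LC): Z₂ = j(X_L − X_C) = j13.09 Ω
Parallel: Z = Z₁Z₂/(Z₁+Z₂), |Z| = 12.65 Ω, ∠Z = 75.04°
|Y| = 1/|Z| = 79.08 mS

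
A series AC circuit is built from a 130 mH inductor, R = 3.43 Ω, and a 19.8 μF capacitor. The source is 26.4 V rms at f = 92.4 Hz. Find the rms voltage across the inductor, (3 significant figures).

166 V

ω = 2πf = 580.6 rad/s
X_L = ωL = 75.5 Ω
X_C = 1/(ωC) = 87.0 Ω
Net reactance X = X_L − X_C = -11.5 Ω
Z = 3.43 − j11.5 Ω
|Z| = √(3.43² + 11.5²) = 12.0 Ω
I = V/|Z| = 2.20 A
V_L = I·|Z_L| = 2.20 × 75.5 = 166 V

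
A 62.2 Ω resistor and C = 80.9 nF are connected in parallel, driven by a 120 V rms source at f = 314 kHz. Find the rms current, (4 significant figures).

19.25 A

ω = 2πf = 1.973e+06 rad/s
X_C = 1/(ωC) = 6.265 Ω
Parallel: admittances add. Y = 1/R + jωC
Y = (0.01608 + j0.1596) S
|Y| = 0.1604 S → |Z| = 1/|Y| = 6.234 Ω, ∠Z = −∠Y = -84.25°
I = V/|Z| = 120/6.234 = 19.25 A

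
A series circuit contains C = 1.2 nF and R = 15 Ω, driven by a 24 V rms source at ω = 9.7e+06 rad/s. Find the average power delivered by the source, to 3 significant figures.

1.14 W

X_C = 1/(ωC) = 85.9 Ω
Z = 15.0 − j85.9 Ω
|Z| = √(15.0² + 85.9²) = 87.2 Ω
∠Z = arctan(-85.9/15.0) = -80.1°
I = V/|Z| = 275 mA
P = VI cos φ = 24 × 0.275 × cos(-80.1°) = 1.14 W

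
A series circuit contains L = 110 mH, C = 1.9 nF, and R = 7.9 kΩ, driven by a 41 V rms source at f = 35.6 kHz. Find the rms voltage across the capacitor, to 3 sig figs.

ω = 2πf = 223700 rad/s
X_L = ωL = 24600 Ω
X_C = 1/(ωC) = 2350 Ω
Net reactance X = X_L − X_C = 22300 Ω
Z = 7900 + j22300 Ω
|Z| = √(7900² + 22300²) = 23600 Ω
I = V/|Z| = 1.74 mA
V_C = I·|Z_C| = 0.00174 × 2350 = 4.09 V

4.09 V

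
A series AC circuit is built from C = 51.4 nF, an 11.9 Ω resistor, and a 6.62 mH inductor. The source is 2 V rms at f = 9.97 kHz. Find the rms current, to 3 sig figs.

ω = 2πf = 62640 rad/s
X_L = ωL = 415 Ω
X_C = 1/(ωC) = 311 Ω
Net reactance X = X_L − X_C = 104 Ω
Z = 11.9 + j104 Ω
|Z| = √(11.9² + 104²) = 105 Ω
I = V/|Z| = 2/105 = 19.1 mA

19.1 mA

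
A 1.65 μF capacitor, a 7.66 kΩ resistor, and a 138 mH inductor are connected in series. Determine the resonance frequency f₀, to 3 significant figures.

334 Hz

ω₀ = 1/√(LC) = 1/√(0.138 × 1.65e-06) = 2096 rad/s
f₀ = ω₀/(2π) = 334 Hz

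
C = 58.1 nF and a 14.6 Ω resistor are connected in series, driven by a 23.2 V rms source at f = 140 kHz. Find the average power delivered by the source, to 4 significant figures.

13.18 W

ω = 2πf = 879600 rad/s
X_C = 1/(ωC) = 19.57 Ω
Z = 14.60 − j19.57 Ω
|Z| = √(14.60² + 19.57²) = 24.41 Ω
∠Z = arctan(-19.57/14.60) = -53.27°
I = V/|Z| = 950.3 mA
P = VI cos φ = 23.2 × 0.9503 × cos(-53.27°) = 13.18 W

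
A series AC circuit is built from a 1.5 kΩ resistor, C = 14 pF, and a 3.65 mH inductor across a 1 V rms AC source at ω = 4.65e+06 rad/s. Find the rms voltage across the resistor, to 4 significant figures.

X_L = ωL = 16970 Ω
X_C = 1/(ωC) = 15360 Ω
Net reactance X = X_L − X_C = 1612 Ω
Z = 1500 + j1612 Ω
|Z| = √(1500² + 1612²) = 2202 Ω
I = V/|Z| = 454.2 μA
V_R = I·|Z_R| = 0.0004542 × 1500 = 0.6813 V

0.6813 V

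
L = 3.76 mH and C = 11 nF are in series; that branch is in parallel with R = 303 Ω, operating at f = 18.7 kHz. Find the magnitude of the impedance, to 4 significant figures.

223.8 Ω

ω = 2πf = 117500 rad/s
X_L = ωL = 441.8 Ω
X_C = 1/(ωC) = 773.7 Ω
Branch 1: Z₁ = R = 303.0 Ω
Branch 2 (series LC): Z₂ = j(X_L − X_C) = −j331.9 Ω
Parallel: Z = Z₁Z₂/(Z₁+Z₂), |Z| = 223.8 Ω, ∠Z = -42.39°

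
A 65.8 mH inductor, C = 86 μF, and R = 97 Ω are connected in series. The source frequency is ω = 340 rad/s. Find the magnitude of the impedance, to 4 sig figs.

X_L = ωL = 22.37 Ω
X_C = 1/(ωC) = 34.20 Ω
Net reactance X = X_L − X_C = -11.83 Ω
Z = 97.00 − j11.83 Ω
|Z| = √(97.00² + 11.83²) = 97.72 Ω

97.72 Ω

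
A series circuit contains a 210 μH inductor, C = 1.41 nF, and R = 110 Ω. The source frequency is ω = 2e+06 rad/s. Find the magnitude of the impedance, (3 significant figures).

X_L = ωL = 420 Ω
X_C = 1/(ωC) = 355 Ω
Net reactance X = X_L − X_C = 65.4 Ω
Z = 110 + j65.4 Ω
|Z| = √(110² + 65.4²) = 128 Ω

128 Ω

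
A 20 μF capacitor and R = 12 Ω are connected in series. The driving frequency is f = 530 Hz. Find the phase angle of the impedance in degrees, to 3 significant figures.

ω = 2πf = 3330 rad/s
X_C = 1/(ωC) = 15.0 Ω
Z = 12.0 − j15.0 Ω
|Z| = √(12.0² + 15.0²) = 19.2 Ω
∠Z = arctan(-15.0/12.0) = -51.4°

-51.4°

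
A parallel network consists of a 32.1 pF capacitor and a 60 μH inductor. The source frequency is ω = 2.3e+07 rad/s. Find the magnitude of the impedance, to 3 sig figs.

73200 Ω

X_L = ωL = 1380 Ω
X_C = 1/(ωC) = 1350 Ω
Parallel: admittances add. Y = 1/(jωL) + jωC
Y = (0 + j1.37e-05) S
|Y| = 1.37e-05 S → |Z| = 1/|Y| = 73200 Ω, ∠Z = −∠Y = -90.0°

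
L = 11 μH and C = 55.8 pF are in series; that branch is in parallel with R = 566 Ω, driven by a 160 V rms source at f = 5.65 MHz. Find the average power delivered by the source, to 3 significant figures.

ω = 2πf = 3.55e+07 rad/s
X_L = ωL = 390 Ω
X_C = 1/(ωC) = 505 Ω
Branch 1: Z₁ = R = 566 Ω
Branch 2 (series LC): Z₂ = j(X_L − X_C) = −j114 Ω
Parallel: Z = Z₁Z₂/(Z₁+Z₂), |Z| = 112 Ω, ∠Z = -78.6°
I = V/|Z| = 1.43 A
P = VI cos φ = 160 × 1.43 × cos(-78.6°) = 45.2 W

45.2 W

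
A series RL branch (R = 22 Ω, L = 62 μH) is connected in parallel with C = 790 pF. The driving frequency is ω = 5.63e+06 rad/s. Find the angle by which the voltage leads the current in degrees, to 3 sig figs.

-83.6°

X_L = ωL = 349 Ω
X_C = 1/(ωC) = 225 Ω
Branch 1 (R+jX_L): Z₁ = 22.0 + j349 Ω, |Z₁| = 350 Ω
Branch 2 (−jX_C): Z₂ = −j225 Ω
Parallel: Z = Z₁Z₂/(Z₁+Z₂), |Z| = 623 Ω, ∠Z = -83.6°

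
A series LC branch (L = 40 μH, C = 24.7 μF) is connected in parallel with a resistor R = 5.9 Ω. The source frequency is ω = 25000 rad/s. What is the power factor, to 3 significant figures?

X_L = ωL = 1.00 Ω
X_C = 1/(ωC) = 1.62 Ω
Branch 1: Z₁ = R = 5.90 Ω
Branch 2 (series LC): Z₂ = j(X_L − X_C) = −j0.619 Ω
Parallel: Z = Z₁Z₂/(Z₁+Z₂), |Z| = 0.616 Ω, ∠Z = -84.0°
cos φ = cos(-84.0°) = 0.104

0.104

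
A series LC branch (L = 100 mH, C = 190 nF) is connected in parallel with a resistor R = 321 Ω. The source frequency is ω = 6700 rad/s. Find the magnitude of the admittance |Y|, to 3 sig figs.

X_L = ωL = 670 Ω
X_C = 1/(ωC) = 786 Ω
Branch 1: Z₁ = R = 321 Ω
Branch 2 (series LC): Z₂ = j(X_L − X_C) = −j116 Ω
Parallel: Z = Z₁Z₂/(Z₁+Z₂), |Z| = 109 Ω, ∠Z = -70.2°
|Y| = 1/|Z| = 9.20 mS

9.20 mS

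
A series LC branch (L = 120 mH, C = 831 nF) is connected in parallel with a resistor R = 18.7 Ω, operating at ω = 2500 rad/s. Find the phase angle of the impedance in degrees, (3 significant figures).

X_L = ωL = 300 Ω
X_C = 1/(ωC) = 481 Ω
Branch 1: Z₁ = R = 18.7 Ω
Branch 2 (series LC): Z₂ = j(X_L − X_C) = −j181 Ω
Parallel: Z = Z₁Z₂/(Z₁+Z₂), |Z| = 18.6 Ω, ∠Z = -5.89°

-5.89°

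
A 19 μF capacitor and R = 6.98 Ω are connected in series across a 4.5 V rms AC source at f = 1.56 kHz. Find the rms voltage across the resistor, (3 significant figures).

3.57 V

ω = 2πf = 9802 rad/s
X_C = 1/(ωC) = 5.37 Ω
Z = 6.98 − j5.37 Ω
|Z| = √(6.98² + 5.37²) = 8.81 Ω
I = V/|Z| = 511 mA
V_R = I·|Z_R| = 0.511 × 6.98 = 3.57 V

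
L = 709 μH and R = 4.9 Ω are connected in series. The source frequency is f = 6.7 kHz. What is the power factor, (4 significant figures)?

ω = 2πf = 42100 rad/s
X_L = ωL = 29.85 Ω
Z = 4.900 + j29.85 Ω
|Z| = √(4.900² + 29.85²) = 30.25 Ω
∠Z = arctan(29.85/4.900) = 80.68°
cos φ = cos(80.68°) = 0.1620

0.1620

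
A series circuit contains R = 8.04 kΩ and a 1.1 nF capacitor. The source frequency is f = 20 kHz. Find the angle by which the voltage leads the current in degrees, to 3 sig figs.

ω = 2πf = 125700 rad/s
X_C = 1/(ωC) = 7230 Ω
Z = 8040 − j7230 Ω
|Z| = √(8040² + 7230²) = 10800 Ω
∠Z = arctan(-7230/8040) = -42.0°

-42.0°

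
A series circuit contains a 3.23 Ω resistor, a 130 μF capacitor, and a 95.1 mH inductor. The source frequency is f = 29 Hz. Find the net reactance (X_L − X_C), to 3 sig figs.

ω = 2πf = 182.2 rad/s
X_L = ωL = 17.3 Ω
X_C = 1/(ωC) = 42.2 Ω
X = 17.3 − 42.2 = -24.9 Ω

-24.9 Ω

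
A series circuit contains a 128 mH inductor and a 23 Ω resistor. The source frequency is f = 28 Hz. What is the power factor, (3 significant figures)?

ω = 2πf = 175.9 rad/s
X_L = ωL = 22.5 Ω
Z = 23.0 + j22.5 Ω
|Z| = √(23.0² + 22.5²) = 32.2 Ω
∠Z = arctan(22.5/23.0) = 44.4°
cos φ = cos(44.4°) = 0.715

0.715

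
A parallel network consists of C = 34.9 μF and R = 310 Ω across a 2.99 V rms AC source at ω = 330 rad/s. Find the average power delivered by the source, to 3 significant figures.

X_C = 1/(ωC) = 86.8 Ω
Parallel: admittances add. Y = 1/R + jωC
Y = (0.00323 + j0.0115) S
|Y| = 0.0120 S → |Z| = 1/|Y| = 83.6 Ω, ∠Z = −∠Y = -74.4°
I = V/|Z| = 35.8 mA
P = VI cos φ = 2.99 × 0.0358 × cos(-74.4°) = 28.8 mW

28.8 mW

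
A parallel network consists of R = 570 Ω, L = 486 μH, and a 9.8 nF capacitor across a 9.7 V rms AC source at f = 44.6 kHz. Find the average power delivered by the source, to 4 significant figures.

165.1 mW

ω = 2πf = 280200 rad/s
X_L = ωL = 136.2 Ω
X_C = 1/(ωC) = 364.1 Ω
Parallel: admittances add. Y = 1/R + 1/(jωL) + jωC
Y = (0.001754 − j0.004596) S
|Y| = 0.004920 S → |Z| = 1/|Y| = 203.3 Ω, ∠Z = −∠Y = 69.11°
I = V/|Z| = 47.72 mA
P = VI cos φ = 9.7 × 0.04772 × cos(69.11°) = 165.1 mW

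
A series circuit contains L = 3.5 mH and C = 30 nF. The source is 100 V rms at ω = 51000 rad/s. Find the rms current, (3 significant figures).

X_L = ωL = 178 Ω
X_C = 1/(ωC) = 654 Ω
Net reactance X = X_L − X_C = -475 Ω
Z = − j475 Ω
|Z| = √(0² + 475²) = 475 Ω
I = V/|Z| = 100/475 = 210 mA

210 mA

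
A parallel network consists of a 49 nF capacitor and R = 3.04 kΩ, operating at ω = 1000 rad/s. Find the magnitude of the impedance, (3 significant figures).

3010 Ω

X_C = 1/(ωC) = 20400 Ω
Parallel: admittances add. Y = 1/R + jωC
Y = (0.000329 + j4.9e-05) S
|Y| = 0.000333 S → |Z| = 1/|Y| = 3010 Ω, ∠Z = −∠Y = -8.47°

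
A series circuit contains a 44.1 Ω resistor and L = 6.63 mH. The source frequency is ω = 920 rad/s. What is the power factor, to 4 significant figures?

X_L = ωL = 6.100 Ω
Z = 44.10 + j6.100 Ω
|Z| = √(44.10² + 6.100²) = 44.52 Ω
∠Z = arctan(6.100/44.10) = 7.875°
cos φ = cos(7.875°) = 0.9906

0.9906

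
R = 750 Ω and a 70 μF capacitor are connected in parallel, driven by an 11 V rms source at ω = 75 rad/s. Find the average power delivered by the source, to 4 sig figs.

161.3 mW

X_C = 1/(ωC) = 190.5 Ω
Parallel: admittances add. Y = 1/R + jωC
Y = (0.001333 + j0.005250) S
|Y| = 0.005417 S → |Z| = 1/|Y| = 184.6 Ω, ∠Z = −∠Y = -75.75°
I = V/|Z| = 59.58 mA
P = VI cos φ = 11 × 0.05958 × cos(-75.75°) = 161.3 mW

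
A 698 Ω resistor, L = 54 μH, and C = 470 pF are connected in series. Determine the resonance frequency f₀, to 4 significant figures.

999.0 kHz

ω₀ = 1/√(LC) = 1/√(5.4e-05 × 4.7e-10) = 6.277e+06 rad/s
f₀ = ω₀/(2π) = 999.0 kHz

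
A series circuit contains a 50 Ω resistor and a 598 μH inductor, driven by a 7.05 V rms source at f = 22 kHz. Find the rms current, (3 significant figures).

73.0 mA

ω = 2πf = 138200 rad/s
X_L = ωL = 82.7 Ω
Z = 50.0 + j82.7 Ω
|Z| = √(50.0² + 82.7²) = 96.6 Ω
I = V/|Z| = 7.05/96.6 = 73.0 mA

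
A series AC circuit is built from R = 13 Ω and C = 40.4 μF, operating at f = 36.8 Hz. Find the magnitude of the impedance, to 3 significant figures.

ω = 2πf = 231.2 rad/s
X_C = 1/(ωC) = 107 Ω
Z = 13.0 − j107 Ω
|Z| = √(13.0² + 107²) = 108 Ω

108 Ω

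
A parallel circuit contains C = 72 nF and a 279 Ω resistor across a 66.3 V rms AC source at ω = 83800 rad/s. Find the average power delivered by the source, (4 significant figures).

15.76 W

X_C = 1/(ωC) = 165.7 Ω
Parallel: admittances add. Y = 1/R + jωC
Y = (0.003584 + j0.006034) S
|Y| = 0.007018 S → |Z| = 1/|Y| = 142.5 Ω, ∠Z = −∠Y = -59.29°
I = V/|Z| = 465.3 mA
P = VI cos φ = 66.3 × 0.4653 × cos(-59.29°) = 15.76 W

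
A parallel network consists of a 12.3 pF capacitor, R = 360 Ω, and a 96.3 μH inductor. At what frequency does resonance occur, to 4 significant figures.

4.624 MHz

ω₀ = 1/√(LC) = 1/√(9.63e-05 × 1.23e-11) = 2.906e+07 rad/s
f₀ = ω₀/(2π) = 4.624 MHz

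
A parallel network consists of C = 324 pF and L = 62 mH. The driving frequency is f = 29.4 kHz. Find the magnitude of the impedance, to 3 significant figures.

36400 Ω

ω = 2πf = 184700 rad/s
X_L = ωL = 11500 Ω
X_C = 1/(ωC) = 16700 Ω
Parallel: admittances add. Y = 1/(jωL) + jωC
Y = (0 − j2.75e-05) S
|Y| = 2.75e-05 S → |Z| = 1/|Y| = 36400 Ω, ∠Z = −∠Y = 90.0°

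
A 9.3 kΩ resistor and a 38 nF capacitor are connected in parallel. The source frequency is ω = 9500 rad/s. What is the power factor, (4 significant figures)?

X_C = 1/(ωC) = 2770 Ω
Parallel: admittances add. Y = 1/R + jωC
Y = (0.0001075 + j0.0003610) S
|Y| = 0.0003767 S → |Z| = 1/|Y| = 2655 Ω, ∠Z = −∠Y = -73.41°
cos φ = cos(-73.41°) = 0.2855

0.2855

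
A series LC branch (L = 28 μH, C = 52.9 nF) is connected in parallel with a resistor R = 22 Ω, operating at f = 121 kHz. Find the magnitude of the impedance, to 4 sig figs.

ω = 2πf = 760300 rad/s
X_L = ωL = 21.29 Ω
X_C = 1/(ωC) = 24.86 Ω
Branch 1: Z₁ = R = 22.00 Ω
Branch 2 (series LC): Z₂ = j(X_L − X_C) = −j3.577 Ω
Parallel: Z = Z₁Z₂/(Z₁+Z₂), |Z| = 3.531 Ω, ∠Z = -80.76°

3.531 Ω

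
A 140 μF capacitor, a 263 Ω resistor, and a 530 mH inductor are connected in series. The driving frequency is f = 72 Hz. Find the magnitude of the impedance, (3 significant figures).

345 Ω

ω = 2πf = 452.4 rad/s
X_L = ωL = 240 Ω
X_C = 1/(ωC) = 15.8 Ω
Net reactance X = X_L − X_C = 224 Ω
Z = 263 + j224 Ω
|Z| = √(263² + 224²) = 345 Ω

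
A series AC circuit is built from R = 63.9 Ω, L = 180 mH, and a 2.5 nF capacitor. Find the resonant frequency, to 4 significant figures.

7.503 kHz

ω₀ = 1/√(LC) = 1/√(0.18 × 2.5e-09) = 47140 rad/s
f₀ = ω₀/(2π) = 7.503 kHz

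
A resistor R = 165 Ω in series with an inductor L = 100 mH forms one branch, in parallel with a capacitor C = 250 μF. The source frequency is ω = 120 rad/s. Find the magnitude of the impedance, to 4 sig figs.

X_L = ωL = 12.00 Ω
X_C = 1/(ωC) = 33.33 Ω
Branch 1 (R+jX_L): Z₁ = 165.0 + j12.00 Ω, |Z₁| = 165.4 Ω
Branch 2 (−jX_C): Z₂ = −j33.33 Ω
Parallel: Z = Z₁Z₂/(Z₁+Z₂), |Z| = 33.15 Ω, ∠Z = -78.47°

33.15 Ω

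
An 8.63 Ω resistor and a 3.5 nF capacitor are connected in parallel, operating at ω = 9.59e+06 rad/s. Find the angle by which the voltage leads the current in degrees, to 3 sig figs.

X_C = 1/(ωC) = 29.8 Ω
Parallel: admittances add. Y = 1/R + jωC
Y = (0.116 + j0.0336) S
|Y| = 0.121 S → |Z| = 1/|Y| = 8.29 Ω, ∠Z = −∠Y = -16.2°

-16.2°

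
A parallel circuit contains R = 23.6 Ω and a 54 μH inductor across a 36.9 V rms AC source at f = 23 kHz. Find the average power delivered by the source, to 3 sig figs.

57.7 W

ω = 2πf = 144500 rad/s
X_L = ωL = 7.80 Ω
Parallel: admittances add. Y = 1/R + 1/(jωL)
Y = (0.0424 − j0.128) S
|Y| = 0.135 S → |Z| = 1/|Y| = 7.41 Ω, ∠Z = −∠Y = 71.7°
I = V/|Z| = 4.98 A
P = VI cos φ = 36.9 × 4.98 × cos(71.7°) = 57.7 W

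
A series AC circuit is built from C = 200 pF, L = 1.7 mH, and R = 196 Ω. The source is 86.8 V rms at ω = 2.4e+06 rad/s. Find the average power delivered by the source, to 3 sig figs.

367 mW

X_L = ωL = 4080 Ω
X_C = 1/(ωC) = 2080 Ω
Net reactance X = X_L − X_C = 2000 Ω
Z = 196 + j2000 Ω
|Z| = √(196² + 2000²) = 2010 Ω
∠Z = arctan(2000/196) = 84.4°
I = V/|Z| = 43.3 mA
P = VI cos φ = 86.8 × 0.0433 × cos(84.4°) = 367 mW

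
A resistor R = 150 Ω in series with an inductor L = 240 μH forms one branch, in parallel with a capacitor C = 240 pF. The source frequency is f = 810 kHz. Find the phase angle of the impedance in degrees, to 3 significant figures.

ω = 2πf = 5.089e+06 rad/s
X_L = ωL = 1220 Ω
X_C = 1/(ωC) = 819 Ω
Branch 1 (R+jX_L): Z₁ = 150 + j1220 Ω, |Z₁| = 1230 Ω
Branch 2 (−jX_C): Z₂ = −j819 Ω
Parallel: Z = Z₁Z₂/(Z₁+Z₂), |Z| = 2340 Ω, ∠Z = -76.6°

-76.6°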